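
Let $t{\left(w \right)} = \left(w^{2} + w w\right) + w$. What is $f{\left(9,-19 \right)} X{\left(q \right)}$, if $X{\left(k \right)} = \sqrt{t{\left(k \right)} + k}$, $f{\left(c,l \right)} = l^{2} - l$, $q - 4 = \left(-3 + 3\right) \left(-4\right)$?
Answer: $760 \sqrt{10} \approx 2403.3$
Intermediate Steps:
$q = 4$ ($q = 4 + \left(-3 + 3\right) \left(-4\right) = 4 + 0 \left(-4\right) = 4 + 0 = 4$)
$t{\left(w \right)} = w + 2 w^{2}$ ($t{\left(w \right)} = \left(w^{2} + w^{2}\right) + w = 2 w^{2} + w = w + 2 w^{2}$)
$X{\left(k \right)} = \sqrt{k + k \left(1 + 2 k\right)}$ ($X{\left(k \right)} = \sqrt{k \left(1 + 2 k\right) + k} = \sqrt{k + k \left(1 + 2 k\right)}$)
$f{\left(9,-19 \right)} X{\left(q \right)} = - 19 \left(-1 - 19\right) \sqrt{2} \sqrt{4 \left(1 + 4\right)} = \left(-19\right) \left(-20\right) \sqrt{2} \sqrt{4 \cdot 5} = 380 \sqrt{2} \sqrt{20} = 380 \sqrt{2} \cdot 2 \sqrt{5} = 380 \cdot 2 \sqrt{10} = 760 \sqrt{10}$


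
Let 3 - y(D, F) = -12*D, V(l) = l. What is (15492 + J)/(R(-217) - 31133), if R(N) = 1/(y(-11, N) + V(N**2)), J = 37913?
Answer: -2507898800/1462005679 ≈ -1.7154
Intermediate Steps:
y(D, F) = 3 + 12*D (y(D, F) = 3 - (-12)*D = 3 + 12*D)
R(N) = 1/(-129 + N**2) (R(N) = 1/((3 + 12*(-11)) + N**2) = 1/((3 - 132) + N**2) = 1/(-129 + N**2))
(15492 + J)/(R(-217) - 31133) = (15492 + 37913)/(1/(-129 + (-217)**2) - 31133) = 53405/(1/(-129 + 47089) - 31133) = 53405/(1/46960 - 31133) = 53405/(-1462005679/46960) = 53405*(-46960/1462005679) = -2507898800/1462005679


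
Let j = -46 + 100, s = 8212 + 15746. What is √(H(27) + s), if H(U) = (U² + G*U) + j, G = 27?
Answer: 3*√2830 ≈ 159.59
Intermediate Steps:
s = 23958
j = 54
H(U) = 54 + U² + 27*U (H(U) = (U² + 27*U) + 54 = 54 + U² + 27*U)
√(H(27) + s) = √((54 + 27² + 27*27) + 23958) = √((54 + 729 + 729) + 23958) = √(1512 + 23958) = √25470 = 3*√2830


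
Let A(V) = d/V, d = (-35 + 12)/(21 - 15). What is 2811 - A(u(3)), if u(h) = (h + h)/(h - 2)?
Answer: 101219/36 ≈ 2811.6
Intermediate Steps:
d = -23/6 ≈ -3.8333
u(h) = 2*h/(-2 + h) (u(h) = (2*h)/(-2 + h) = 2*h/(-2 + h))
A(V) = -23/(6*V)
2811 - A(u(3)) = 2811 - (-23)/(6*(2*3/(-2 + 3))) = 2811 - (-23)/(6*(2*3/1)) = 2811 - (-23)/(6*(2*3*1)) = 2811 - (-23)/(6*6) = 2811 - 1*(-23/36) = 2811 + 23/36 = 101219/36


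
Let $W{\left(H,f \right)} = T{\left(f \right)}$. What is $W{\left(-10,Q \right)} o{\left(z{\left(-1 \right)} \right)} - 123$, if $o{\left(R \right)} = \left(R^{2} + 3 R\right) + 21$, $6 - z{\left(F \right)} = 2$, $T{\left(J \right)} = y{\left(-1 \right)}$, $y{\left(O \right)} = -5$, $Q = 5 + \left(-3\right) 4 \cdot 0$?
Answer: $-368$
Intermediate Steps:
$Q = 5$ ($Q = 5 - 0 = 5 + 0 = 5$)
$T{\left(J \right)} = -5$
$W{\left(H,f \right)} = -5$
$z{\left(F \right)} = 4$ ($z{\left(F \right)} = 6 - 2 = 4$)
$o{\left(R \right)} = 21 + R^{2} + 3 R$
$W{\left(-10,Q \right)} o{\left(z{\left(-1 \right)} \right)} - 123 = - 5 \left(21 + 4^{2} + 3 \cdot 4\right) - 123 = - 5 \left(21 + 16 + 12\right) - 123 = \left(-5\right) 49 - 123 = -245 - 123 = -368$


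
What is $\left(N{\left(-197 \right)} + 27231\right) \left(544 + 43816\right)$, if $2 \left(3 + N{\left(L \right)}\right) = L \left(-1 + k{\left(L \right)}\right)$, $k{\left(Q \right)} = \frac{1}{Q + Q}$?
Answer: $1212214630$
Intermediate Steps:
$k{\left(Q \right)} = \frac{1}{2 Q}$
$N{\left(L \right)} = -3 + \frac{L \left(-1 + \frac{1}{2 L}\right)}{2}$
$\left(N{\left(-197 \right)} + 27231\right) \left(544 + 43816\right) = \left(\left(- \frac{11}{4} - - \frac{197}{2}\right) + 27231\right) \left(544 + 43816\right) = \left(\left(- \frac{11}{4} + \frac{197}{2}\right) + 27231\right) 44360 = \left(\frac{383}{4} + 27231\right) 44360 = \frac{109307}{4} \cdot 44360 = 1212214630$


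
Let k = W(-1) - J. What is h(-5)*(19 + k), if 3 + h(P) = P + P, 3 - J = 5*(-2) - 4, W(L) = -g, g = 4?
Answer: 26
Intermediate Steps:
W(L) = -4 (W(L) = -1*4 = -4)
J = 17 (J = 3 - (5*(-2) - 4) = 3 - (-10 - 4) = 3 - 1*(-14) = 3 + 14 = 17)
h(P) = -3 + 2*P (h(P) = -3 + (P + P) = -3 + 2*P)
k = -21 (k = -4 - 1*17 = -4 - 17 = -21)
h(-5)*(19 + k) = (-3 + 2*(-5))*(19 - 21) = (-3 - 10)*(-2) = -13*(-2) = 26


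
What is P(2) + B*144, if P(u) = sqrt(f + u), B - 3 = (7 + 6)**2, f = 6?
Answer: 24768 + 2*sqrt(2) ≈ 24771.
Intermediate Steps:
B = 172 (B = 3 + (7 + 6)**2 = 3 + 13**2 = 3 + 169 = 172)
P(u) = sqrt(6 + u)
P(2) + B*144 = sqrt(6 + 2) + 172*144 = sqrt(8) + 24768 = 2*sqrt(2) + 24768 = 24768 + 2*sqrt(2)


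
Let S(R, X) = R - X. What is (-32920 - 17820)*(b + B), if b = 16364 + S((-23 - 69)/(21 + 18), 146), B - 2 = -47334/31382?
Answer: -38731973841100/47073 ≈ -8.2281e+8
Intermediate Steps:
B = 7715/15691 (B = 2 - 47334/31382 = 2 - 47334*1/31382 = 2 - 23667/15691 = 7715/15691 ≈ 0.49168)
b = 632410/39 (b = 16364 + ((-23 - 69)/(21 + 18) - 1*146) = 16364 + (-92/39 - 146) = 16364 - 5786/39 = 632410/39 ≈ 16216.)
(-32920 - 17820)*(b + B) = (-32920 - 17820)*(632410/39 + 7715/15691) = -50740*763342015/47073 = -38731973841100/47073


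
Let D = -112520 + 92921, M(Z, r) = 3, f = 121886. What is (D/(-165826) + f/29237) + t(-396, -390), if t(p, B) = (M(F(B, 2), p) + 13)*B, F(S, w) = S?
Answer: -30232324831081/4848254762 ≈ -6235.7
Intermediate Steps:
D = -19599
t(p, B) = 16*B (t(p, B) = (3 + 13)*B = 16*B)
(D/(-165826) + f/29237) + t(-396, -390) = (-19599/(-165826) + 121886/29237) + 16*(-390) = (-19599*(-1/165826) + 121886*(1/29237)) - 6240 = (19599/165826 + 121886/29237) - 6240 = 20784883799/4848254762 - 6240 = -30232324831081/4848254762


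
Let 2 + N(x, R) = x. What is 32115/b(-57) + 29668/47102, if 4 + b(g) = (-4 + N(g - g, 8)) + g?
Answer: -755346487/1577917 ≈ -478.70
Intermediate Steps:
N(x, R) = -2 + x
b(g) = -10 + g (b(g) = -4 + ((-4 + (-2 + (g - g))) + g) = -4 + ((-4 + (-2 + 0)) + g) = -4 + ((-4 - 2) + g) = -4 + (-6 + g) = -10 + g)
32115/b(-57) + 29668/47102 = 32115/(-10 - 57) + 29668/47102 = 32115/(-67) + 29668*(1/47102) = 32115*(-1/67) + 14834/23551 = -32115/67 + 14834/23551 = -755346487/1577917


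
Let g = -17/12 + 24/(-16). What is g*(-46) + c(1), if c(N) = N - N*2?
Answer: 799/6 ≈ 133.17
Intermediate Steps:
g = -35/12 (g = -17*1/12 + 24*(-1/16) = -17/12 - 3/2 = -35/12 ≈ -2.9167)
c(N) = -N (c(N) = N - 2*N = -N)
g*(-46) + c(1) = -35/12*(-46) - 1*1 = 805/6 - 1 = 799/6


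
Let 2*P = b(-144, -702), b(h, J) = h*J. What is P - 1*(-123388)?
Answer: 173932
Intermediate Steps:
b(h, J) = J*h
P = 50544 (P = (-702*(-144))/2 = (1/2)*101088 = 50544)
P - 1*(-123388) = 50544 - 1*(-123388) = 50544 + 123388 = 173932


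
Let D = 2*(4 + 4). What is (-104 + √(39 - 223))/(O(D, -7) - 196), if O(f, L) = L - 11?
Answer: 52/107 - I*√46/107 ≈ 0.48598 - 0.063386*I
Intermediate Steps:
D = 16 (D = 2*8 = 16)
O(f, L) = -11 + L
(-104 + √(39 - 223))/(O(D, -7) - 196) = (-104 + √(39 - 223))/((-11 - 7) - 196) = (-104 + √(-184))/(-18 - 196) = (-104 + 2*I*√46)/(-214) = (-104 + 2*I*√46)*(-1/214) = 52/107 - I*√46/107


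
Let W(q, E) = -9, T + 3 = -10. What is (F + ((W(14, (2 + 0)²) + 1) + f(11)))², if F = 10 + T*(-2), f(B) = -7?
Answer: 441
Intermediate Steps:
T = -13 (T = -3 - 10 = -13)
F = 36 (F = 10 - 13*(-2) = 10 + 26 = 36)
(F + ((W(14, (2 + 0)²) + 1) + f(11)))² = (36 + ((-9 + 1) - 7))² = (36 + (-8 - 7))² = (36 - 15)² = 21² = 441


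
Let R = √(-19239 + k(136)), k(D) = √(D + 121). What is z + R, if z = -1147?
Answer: -1147 + I*√(19239 - √257) ≈ -1147.0 + 138.65*I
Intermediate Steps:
k(D) = √(121 + D)
R = √(-19239 + √257) (R = √(-19239 + √(121 + 136)) = √(-19239 + √257) ≈ 138.65*I)
z + R = -1147 + √(-19239 + √257)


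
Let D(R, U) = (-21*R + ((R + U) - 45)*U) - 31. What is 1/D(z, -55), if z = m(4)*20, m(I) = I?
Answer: -1/611 ≈ -0.0016367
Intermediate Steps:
z = 80 (z = 4*20 = 80)
D(R, U) = -31 - 21*R + U*(-45 + R + U) (D(R, U) = (-21*R + (-45 + R + U)*U) - 31 = (-21*R + U*(-45 + R + U)) - 31 = -31 - 21*R + U*(-45 + R + U))
1/D(z, -55) = 1/(-31 + (-55)² - 45*(-55) - 21*80 + 80*(-55)) = 1/(-31 + 3025 + 2475 - 1680 - 4400) = 1/(-611) = -1/611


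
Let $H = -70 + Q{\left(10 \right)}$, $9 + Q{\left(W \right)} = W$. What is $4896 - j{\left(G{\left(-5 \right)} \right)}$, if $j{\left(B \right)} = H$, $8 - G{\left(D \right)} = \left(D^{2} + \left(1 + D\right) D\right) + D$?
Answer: $4965$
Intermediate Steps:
$Q{\left(W \right)} = -9 + W$
$G{\left(D \right)} = 8 - D - D^{2} - D \left(1 + D\right)$ ($G{\left(D \right)} = 8 - \left(\left(D^{2} + \left(1 + D\right) D\right) + D\right) = 8 - \left(\left(D^{2} + D \left(1 + D\right)\right) + D\right) = 8 - \left(D + D^{2} + D \left(1 + D\right)\right) = 8 - D - D^{2} - D \left(1 + D\right)$)
$H = -69$ ($H = -70 + \left(-9 + 10\right) = -70 + 1 = -69$)
$j{\left(B \right)} = -69$
$4896 - j{\left(G{\left(-5 \right)} \right)} = 4896 - -69 = 4896 + 69 = 4965$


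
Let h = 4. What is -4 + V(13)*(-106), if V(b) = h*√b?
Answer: -4 - 424*√13 ≈ -1532.8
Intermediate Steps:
V(b) = 4*√b
-4 + V(13)*(-106) = -4 + (4*√13)*(-106) = -4 - 424*√13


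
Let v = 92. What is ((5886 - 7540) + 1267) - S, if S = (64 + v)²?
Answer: -24723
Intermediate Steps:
S = 24336 (S = (64 + 92)² = 156² = 24336)
((5886 - 7540) + 1267) - S = ((5886 - 7540) + 1267) - 1*24336 = (-1654 + 1267) - 24336 = -387 - 24336 = -24723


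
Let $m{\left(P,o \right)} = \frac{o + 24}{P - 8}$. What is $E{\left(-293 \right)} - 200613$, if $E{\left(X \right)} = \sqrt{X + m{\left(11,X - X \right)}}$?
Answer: $-200613 + i \sqrt{285} \approx -2.0061 \cdot 10^{5} + 16.882 i$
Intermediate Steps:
$m{\left(P,o \right)} = \frac{24 + o}{-8 + P}$
$E{\left(X \right)} = \sqrt{8 + X}$ ($E{\left(X \right)} = \sqrt{X + \frac{24 + \left(X - X\right)}{-8 + 11}} = \sqrt{X + \frac{24 + 0}{3}} = \sqrt{X + \frac{1}{3} \cdot 24} = \sqrt{X + 8} = \sqrt{8 + X}$)
$E{\left(-293 \right)} - 200613 = \sqrt{8 - 293} - 200613 = \sqrt{-285} - 200613 = i \sqrt{285} - 200613 = -200613 + i \sqrt{285}$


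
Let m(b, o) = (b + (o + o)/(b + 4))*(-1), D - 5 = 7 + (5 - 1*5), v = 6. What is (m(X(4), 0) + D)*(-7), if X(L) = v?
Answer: -42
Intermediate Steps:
X(L) = 6
D = 12 (D = 5 + (7 + (5 - 1*5)) = 5 + (7 + (5 - 5)) = 5 + (7 + 0) = 5 + 7 = 12)
m(b, o) = -b - 2*o/(4 + b) (m(b, o) = (b + (2*o)/(4 + b))*(-1) = (b + 2*o/(4 + b))*(-1) = -b - 2*o/(4 + b))
(m(X(4), 0) + D)*(-7) = ((-1*6² - 4*6 - 2*0)/(4 + 6) + 12)*(-7) = ((-1*36 - 24 + 0)/10 + 12)*(-7) = ((-36 - 24 + 0)/10 + 12)*(-7) = ((⅒)*(-60) + 12)*(-7) = (-6 + 12)*(-7) = 6*(-7) = -42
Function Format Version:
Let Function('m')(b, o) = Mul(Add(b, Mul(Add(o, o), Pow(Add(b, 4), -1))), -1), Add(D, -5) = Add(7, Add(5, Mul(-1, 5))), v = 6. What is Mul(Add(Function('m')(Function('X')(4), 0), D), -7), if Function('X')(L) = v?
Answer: -42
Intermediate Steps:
Function('X')(L) = 6
D = 12 (D = Add(5, Add(7, Add(5, Mul(-1, 5)))) = Add(5, Add(7, Add(5, -5))) = Add(5, Add(7, 0)) = Add(5, 7) = 12)
Function('m')(b, o) = Add(Mul(-1, b), Mul(-2, o, Pow(Add(4, b), -1))) (Function('m')(b, o) = Mul(Add(b, Mul(Mul(2, o), Pow(Add(4, b), -1))), -1) = Mul(Add(b, Mul(2, o, Pow(Add(4, b), -1))), -1) = Add(Mul(-1, b), Mul(-2, o, Pow(Add(4, b), -1))))
Mul(Add(Function('m')(Function('X')(4), 0), D), -7) = Mul(Add(Mul(Pow(Add(4, 6), -1), Add(Mul(-1, Pow(6, 2)), Mul(-4, 6), Mul(-2, 0))), 12), -7) = Mul(Add(Mul(Pow(10, -1), Add(Mul(-1, 36), -24, 0)), 12), -7) = Mul(Add(Mul(Rational(1, 10), Add(-36, -24, 0)), 12), -7) = Mul(Add(Mul(Rational(1, 10), -60), 12), -7) = Mul(Add(-6, 12), -7) = Mul(6, -7) = -42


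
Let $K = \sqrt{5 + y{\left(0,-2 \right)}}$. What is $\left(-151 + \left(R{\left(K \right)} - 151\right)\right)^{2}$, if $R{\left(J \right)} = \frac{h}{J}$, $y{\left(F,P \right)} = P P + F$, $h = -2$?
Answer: $\frac{824464}{9} \approx 91607.0$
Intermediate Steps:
$y{\left(F,P \right)} = F + P^{2}$ ($y{\left(F,P \right)} = P^{2} + F = F + P^{2}$)
$K = 3$ ($K = \sqrt{5 + \left(0 + \left(-2\right)^{2}\right)} = \sqrt{5 + \left(0 + 4\right)} = \sqrt{5 + 4} = \sqrt{9} = 3$)
$R{\left(J \right)} = - \frac{2}{J}$
$\left(-151 + \left(R{\left(K \right)} - 151\right)\right)^{2} = \left(-151 - \left(151 + \frac{2}{3}\right)\right)^{2} = \left(-151 - \frac{455}{3}\right)^{2} = \left(- \frac{908}{3}\right)^{2} = \frac{824464}{9}$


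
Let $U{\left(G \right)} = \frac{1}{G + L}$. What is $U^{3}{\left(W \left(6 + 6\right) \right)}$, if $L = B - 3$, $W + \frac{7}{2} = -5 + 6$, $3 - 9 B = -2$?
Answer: $- \frac{729}{24897088} \approx -2.9281 \cdot 10^{-5}$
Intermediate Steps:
$B = \frac{5}{9}$ ($B = \frac{1}{3} - - \frac{2}{9} = \frac{1}{3} + \frac{2}{9} = \frac{5}{9} \approx 0.55556$)
$W = - \frac{5}{2}$ ($W = - \frac{7}{2} + \left(-5 + 6\right) = - \frac{7}{2} + 1 = - \frac{5}{2} \approx -2.5$)
$L = - \frac{22}{9}$ ($L = \frac{5}{9} - 3 = - \frac{22}{9} \approx -2.4444$)
$U{\left(G \right)} = \frac{1}{- \frac{22}{9} + G}$ ($U{\left(G \right)} = \frac{1}{G - \frac{22}{9}} = \frac{1}{- \frac{22}{9} + G}$)
$U^{3}{\left(W \left(6 + 6\right) \right)} = \left(\frac{9}{-22 + 9 \left(- \frac{5 \left(6 + 6\right)}{2}\right)}\right)^{3} = \left(\frac{9}{-22 + 9 \left(\left(- \frac{5}{2}\right) 12\right)}\right)^{3} = \left(\frac{9}{-22 + 9 \left(-30\right)}\right)^{3} = \left(\frac{9}{-22 - 270}\right)^{3} = \left(\frac{9}{-292}\right)^{3} = \left(9 \left(- \frac{1}{292}\right)\right)^{3} = \left(- \frac{9}{292}\right)^{3} = - \frac{729}{24897088}$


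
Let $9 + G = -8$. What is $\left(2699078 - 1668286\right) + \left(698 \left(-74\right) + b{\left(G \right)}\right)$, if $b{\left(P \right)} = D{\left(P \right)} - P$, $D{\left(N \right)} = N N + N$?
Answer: $979429$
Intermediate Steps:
$G = -17$ ($G = -9 - 8 = -17$)
$D{\left(N \right)} = N + N^{2}$ ($D{\left(N \right)} = N^{2} + N = N + N^{2}$)
$b{\left(P \right)} = - P + P \left(1 + P\right)$ ($b{\left(P \right)} = P \left(1 + P\right) - P = - P + P \left(1 + P\right)$)
$\left(2699078 - 1668286\right) + \left(698 \left(-74\right) + b{\left(G \right)}\right) = \left(2699078 - 1668286\right) + \left(698 \left(-74\right) + \left(-17\right)^{2}\right) = 1030792 + \left(-51652 + 289\right) = 1030792 - 51363 = 979429$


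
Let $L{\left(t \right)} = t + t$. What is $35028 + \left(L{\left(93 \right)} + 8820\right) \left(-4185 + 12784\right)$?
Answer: $77477622$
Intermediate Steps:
$L{\left(t \right)} = 2 t$
$35028 + \left(L{\left(93 \right)} + 8820\right) \left(-4185 + 12784\right) = 35028 + \left(2 \cdot 93 + 8820\right) \left(-4185 + 12784\right) = 35028 + \left(186 + 8820\right) 8599 = 35028 + 9006 \cdot 8599 = 35028 + 77442594 = 77477622$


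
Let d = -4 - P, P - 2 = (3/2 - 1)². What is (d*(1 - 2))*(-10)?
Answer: -125/2 ≈ -62.500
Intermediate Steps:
P = 9/4 (P = 2 + (3/2 - 1)² = 2 + (½)² = 2 + ¼ = 9/4 ≈ 2.2500)
d = -25/4 (d = -4 - 1*9/4 = -4 - 9/4 = -25/4 ≈ -6.2500)
(d*(1 - 2))*(-10) = -25*(1 - 2)/4*(-10) = -25/4*(-1)*(-10) = (25/4)*(-10) = -125/2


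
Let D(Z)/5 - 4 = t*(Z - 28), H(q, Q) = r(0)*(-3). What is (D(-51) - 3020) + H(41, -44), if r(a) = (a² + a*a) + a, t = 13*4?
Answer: -23540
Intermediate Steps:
t = 52
r(a) = a + 2*a² (r(a) = (a² + a²) + a = 2*a² + a = a + 2*a²)
H(q, Q) = 0 (H(q, Q) = (0*(1 + 2*0))*(-3) = (0*(1 + 0))*(-3) = (0*1)*(-3) = 0*(-3) = 0)
D(Z) = -7260 + 260*Z (D(Z) = 20 + 5*(52*(Z - 28)) = 20 + 5*(52*(-28 + Z)) = 20 + 5*(-1456 + 52*Z) = 20 + (-7280 + 260*Z) = -7260 + 260*Z)
(D(-51) - 3020) + H(41, -44) = ((-7260 + 260*(-51)) - 3020) + 0 = ((-7260 - 13260) - 3020) + 0 = (-20520 - 3020) + 0 = -23540 + 0 = -23540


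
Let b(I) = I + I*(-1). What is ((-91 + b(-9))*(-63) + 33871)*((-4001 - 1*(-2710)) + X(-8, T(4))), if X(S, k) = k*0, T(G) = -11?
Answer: -51128764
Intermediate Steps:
b(I) = 0 (b(I) = I - I = 0)
X(S, k) = 0
((-91 + b(-9))*(-63) + 33871)*((-4001 - 1*(-2710)) + X(-8, T(4))) = ((-91 + 0)*(-63) + 33871)*((-4001 - 1*(-2710)) + 0) = (-91*(-63) + 33871)*((-4001 + 2710) + 0) = (5733 + 33871)*(-1291 + 0) = 39604*(-1291) = -51128764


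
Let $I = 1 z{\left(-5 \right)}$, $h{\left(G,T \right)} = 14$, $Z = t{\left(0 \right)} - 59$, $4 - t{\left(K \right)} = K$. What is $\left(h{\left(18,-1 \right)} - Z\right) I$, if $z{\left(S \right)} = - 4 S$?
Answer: $1380$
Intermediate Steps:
$t{\left(K \right)} = 4 - K$
$Z = -55$ ($Z = \left(4 - 0\right) - 59 = \left(4 + 0\right) - 59 = 4 - 59 = -55$)
$I = 20$ ($I = 1 \left(\left(-4\right) \left(-5\right)\right) = 1 \cdot 20 = 20$)
$\left(h{\left(18,-1 \right)} - Z\right) I = \left(14 - -55\right) 20 = \left(14 + 55\right) 20 = 69 \cdot 20 = 1380$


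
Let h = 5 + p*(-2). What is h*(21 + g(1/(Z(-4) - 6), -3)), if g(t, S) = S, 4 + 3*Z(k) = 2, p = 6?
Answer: -126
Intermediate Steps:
Z(k) = -⅔ (Z(k) = -4/3 + (⅓)*2 = -4/3 + ⅔ = -⅔)
h = -7 (h = 5 + 6*(-2) = 5 - 12 = -7)
h*(21 + g(1/(Z(-4) - 6), -3)) = -7*(21 - 3) = -7*18 = -126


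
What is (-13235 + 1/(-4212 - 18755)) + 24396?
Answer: 256334686/22967 ≈ 11161.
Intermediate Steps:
(-13235 + 1/(-4212 - 18755)) + 24396 = (-13235 + 1/(-22967)) + 24396 = (-13235 - 1/22967) + 24396 = -303968246/22967 + 24396 = 256334686/22967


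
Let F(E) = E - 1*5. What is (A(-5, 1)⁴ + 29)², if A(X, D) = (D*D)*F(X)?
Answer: 100580841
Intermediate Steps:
F(E) = -5 + E (F(E) = E - 5 = -5 + E)
A(X, D) = D²*(-5 + X) (A(X, D) = (D*D)*(-5 + X) = D²*(-5 + X))
(A(-5, 1)⁴ + 29)² = ((1²*(-5 - 5))⁴ + 29)² = ((1*(-10))⁴ + 29)² = ((-10)⁴ + 29)² = (10000 + 29)² = 10029² = 100580841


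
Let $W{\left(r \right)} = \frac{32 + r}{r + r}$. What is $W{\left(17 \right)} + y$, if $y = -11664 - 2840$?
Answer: $- \frac{493087}{34} \approx -14503.0$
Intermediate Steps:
$W{\left(r \right)} = \frac{32 + r}{2 r}$
$y = -14504$ ($y = -11664 - 2840 = -14504$)
$W{\left(17 \right)} + y = \frac{32 + 17}{2 \cdot 17} - 14504 = \frac{1}{2} \cdot \frac{1}{17} \cdot 49 - 14504 = \frac{49}{34} - 14504 = - \frac{493087}{34}$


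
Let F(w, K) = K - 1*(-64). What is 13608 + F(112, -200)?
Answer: 13472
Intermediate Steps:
F(w, K) = 64 + K (F(w, K) = K + 64 = 64 + K)
13608 + F(112, -200) = 13608 + (64 - 200) = 13608 - 136 = 13472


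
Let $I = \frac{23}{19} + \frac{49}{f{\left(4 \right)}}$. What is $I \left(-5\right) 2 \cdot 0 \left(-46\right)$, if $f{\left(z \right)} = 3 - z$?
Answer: $0$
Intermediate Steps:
$I = - \frac{908}{19}$ ($I = \frac{23}{19} + \frac{49}{3 - 4} = 23 \cdot \frac{1}{19} + \frac{49}{3 - 4} = \frac{23}{19} + \frac{49}{-1} = \frac{23}{19} + 49 \left(-1\right) = \frac{23}{19} - 49 = - \frac{908}{19} \approx -47.789$)
$I \left(-5\right) 2 \cdot 0 \left(-46\right) = - \frac{908 \left(-5\right) 2 \cdot 0}{19} \left(-46\right) = - \frac{908 \left(\left(-10\right) 0\right)}{19} \left(-46\right) = \left(- \frac{908}{19}\right) 0 \left(-46\right) = 0 \left(-46\right) = 0$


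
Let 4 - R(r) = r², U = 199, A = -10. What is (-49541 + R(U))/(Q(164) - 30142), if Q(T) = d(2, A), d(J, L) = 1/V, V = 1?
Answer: 89138/30141 ≈ 2.9574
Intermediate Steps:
d(J, L) = 1 (d(J, L) = 1/1 = 1)
R(r) = 4 - r²
Q(T) = 1
(-49541 + R(U))/(Q(164) - 30142) = (-49541 + (4 - 1*199²))/(1 - 30142) = (-49541 + (4 - 1*39601))/(-30141) = (-49541 + (4 - 39601))*(-1/30141) = (-49541 - 39597)*(-1/30141) = -89138*(-1/30141) = 89138/30141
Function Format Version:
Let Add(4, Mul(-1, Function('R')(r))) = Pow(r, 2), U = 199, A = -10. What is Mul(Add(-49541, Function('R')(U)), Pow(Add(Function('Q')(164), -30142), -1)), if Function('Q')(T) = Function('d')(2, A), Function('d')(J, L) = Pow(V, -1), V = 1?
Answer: Rational(89138, 30141) ≈ 2.9574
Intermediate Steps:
Function('d')(J, L) = 1 (Function('d')(J, L) = Pow(1, -1) = 1)
Function('R')(r) = Add(4, Mul(-1, Pow(r, 2)))
Function('Q')(T) = 1
Mul(Add(-49541, Function('R')(U)), Pow(Add(Function('Q')(164), -30142), -1)) = Mul(Add(-49541, Add(4, Mul(-1, Pow(199, 2)))), Pow(Add(1, -30142), -1)) = Mul(Add(-49541, Add(4, Mul(-1, 39601))), Pow(-30141, -1)) = Mul(Add(-49541, Add(4, -39601)), Rational(-1, 30141)) = Mul(Add(-49541, -39597), Rational(-1, 30141)) = Mul(-89138, Rational(-1, 30141)) = Rational(89138, 30141)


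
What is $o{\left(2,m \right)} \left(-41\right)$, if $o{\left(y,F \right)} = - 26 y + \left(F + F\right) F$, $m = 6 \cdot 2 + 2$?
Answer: $-13940$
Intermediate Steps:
$m = 14$ ($m = 12 + 2 = 14$)
$o{\left(y,F \right)} = - 26 y + 2 F^{2}$ ($o{\left(y,F \right)} = - 26 y + 2 F F = - 26 y + 2 F^{2}$)
$o{\left(2,m \right)} \left(-41\right) = \left(\left(-26\right) 2 + 2 \cdot 14^{2}\right) \left(-41\right) = \left(-52 + 2 \cdot 196\right) \left(-41\right) = \left(-52 + 392\right) \left(-41\right) = 340 \left(-41\right) = -13940$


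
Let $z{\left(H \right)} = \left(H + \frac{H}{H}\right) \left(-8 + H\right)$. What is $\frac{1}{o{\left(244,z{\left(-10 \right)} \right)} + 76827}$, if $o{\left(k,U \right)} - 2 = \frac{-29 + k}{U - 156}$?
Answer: $\frac{6}{461189} \approx 1.301 \cdot 10^{-5}$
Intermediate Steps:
$z{\left(H \right)} = \left(1 + H\right) \left(-8 + H\right)$ ($z{\left(H \right)} = \left(H + 1\right) \left(-8 + H\right) = \left(1 + H\right) \left(-8 + H\right)$)
$o{\left(k,U \right)} = 2 + \frac{-29 + k}{-156 + U}$ ($o{\left(k,U \right)} = 2 + \frac{-29 + k}{U - 156} = 2 + \frac{-29 + k}{-156 + U}$)
$\frac{1}{o{\left(244,z{\left(-10 \right)} \right)} + 76827} = \frac{1}{\frac{-341 + 244 + 2 \left(-8 + \left(-10\right)^{2} - -70\right)}{-156 - \left(-62 - 100\right)} + 76827} = \frac{1}{\frac{-341 + 244 + 2 \left(-8 + 100 + 70\right)}{-156 + \left(-8 + 100 + 70\right)} + 76827} = \frac{1}{\frac{-341 + 244 + 2 \cdot 162}{-156 + 162} + 76827} = \frac{1}{\frac{-341 + 244 + 324}{6} + 76827} = \frac{1}{\frac{1}{6} \cdot 227 + 76827} = \frac{1}{\frac{227}{6} + 76827} = \frac{1}{\frac{461189}{6}} = \frac{6}{461189}$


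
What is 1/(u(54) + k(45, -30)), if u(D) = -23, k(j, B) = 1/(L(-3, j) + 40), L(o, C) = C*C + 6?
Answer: -2071/47632 ≈ -0.043479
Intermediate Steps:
L(o, C) = 6 + C² (L(o, C) = C² + 6 = 6 + C²)
k(j, B) = 1/(46 + j²) (k(j, B) = 1/((6 + j²) + 40) = 1/(46 + j²))
1/(u(54) + k(45, -30)) = 1/(-23 + 1/(46 + 45²)) = 1/(-23 + 1/(46 + 2025)) = 1/(-23 + 1/2071) = 1/(-47632/2071) = -2071/47632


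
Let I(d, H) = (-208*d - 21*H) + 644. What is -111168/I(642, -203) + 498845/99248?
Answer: 75199135169/12766170992 ≈ 5.8905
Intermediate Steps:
I(d, H) = 644 - 208*d - 21*H
-111168/I(642, -203) + 498845/99248 = -111168/(644 - 208*642 - 21*(-203)) + 498845/99248 = -111168/(644 - 133536 + 4263) + 498845*(1/99248) = -111168/(-128629) + 498845/99248 = -111168*(-1/128629) + 498845/99248 = 111168/128629 + 498845/99248 = 75199135169/12766170992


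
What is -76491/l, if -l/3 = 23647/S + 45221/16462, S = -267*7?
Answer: -784478386566/304758865 ≈ -2574.1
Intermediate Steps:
S = -1869
l = 304758865/10255826 (l = -3*(23647/(-1869) + 45221/16462) = -3*(23647*(-1/1869) + 45221*(1/16462)) = -3*(-23647/1869 + 45221/16462) = -3*(-304758865/30767478) = 304758865/10255826 ≈ 29.716)
-76491/l = -76491/304758865/10255826 = -76491*10255826/304758865 = -784478386566/304758865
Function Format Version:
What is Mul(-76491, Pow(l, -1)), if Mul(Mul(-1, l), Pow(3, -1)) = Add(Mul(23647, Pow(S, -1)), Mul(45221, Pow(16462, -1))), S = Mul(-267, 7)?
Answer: Rational(-784478386566, 304758865) ≈ -2574.1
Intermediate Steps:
S = -1869
l = Rational(304758865, 10255826) (l = Mul(-3, Add(Mul(23647, Pow(-1869, -1)), Mul(45221, Pow(16462, -1)))) = Mul(-3, Add(Mul(23647, Rational(-1, 1869)), Mul(45221, Rational(1, 16462)))) = Mul(-3, Add(Rational(-23647, 1869), Rational(45221, 16462))) = Mul(-3, Rational(-304758865, 30767478)) = Rational(304758865, 10255826) ≈ 29.716)
Mul(-76491, Pow(l, -1)) = Mul(-76491, Pow(Rational(304758865, 10255826), -1)) = Mul(-76491, Rational(10255826, 304758865)) = Rational(-784478386566, 304758865)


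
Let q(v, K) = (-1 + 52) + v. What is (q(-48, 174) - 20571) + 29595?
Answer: 9027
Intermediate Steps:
q(v, K) = 51 + v
(q(-48, 174) - 20571) + 29595 = ((51 - 48) - 20571) + 29595 = (3 - 20571) + 29595 = -20568 + 29595 = 9027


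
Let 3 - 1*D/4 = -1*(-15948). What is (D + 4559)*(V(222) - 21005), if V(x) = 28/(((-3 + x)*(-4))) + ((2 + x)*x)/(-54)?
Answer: 853098047930/657 ≈ 1.2985e+9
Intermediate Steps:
D = -63780 (D = 12 - (-4)*(-15948) = 12 - 4*15948 = 12 - 63792 = -63780)
V(x) = 28/(12 - 4*x) - x*(2 + x)/54 (V(x) = 28/(12 - 4*x) + (x*(2 + x))*(-1/54) = 28/(12 - 4*x) - x*(2 + x)/54)
(D + 4559)*(V(222) - 21005) = (-63780 + 4559)*((-378 + 222**2 - 1*222**3 + 6*222)/(54*(-3 + 222)) - 21005) = -59221*((1/54)*(-378 + 49284 - 1*10941048 + 1332)/219 - 21005) = -59221*((1/54)*(1/219)*(-378 + 49284 - 10941048 + 1332) - 21005) = -59221*((1/54)*(1/219)*(-10890810) - 21005) = -59221*(-605045/657 - 21005) = -59221*(-14405330/657) = 853098047930/657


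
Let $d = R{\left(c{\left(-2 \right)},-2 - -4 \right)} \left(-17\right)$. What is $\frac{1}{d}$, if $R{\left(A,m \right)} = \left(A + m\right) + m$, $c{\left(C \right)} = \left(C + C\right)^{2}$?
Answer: $- \frac{1}{340} \approx -0.0029412$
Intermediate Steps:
$c{\left(C \right)} = 4 C^{2}$ ($c{\left(C \right)} = \left(2 C\right)^{2} = 4 C^{2}$)
$R{\left(A,m \right)} = A + 2 m$
$d = -340$ ($d = \left(4 \left(-2\right)^{2} + 2 \left(-2 - -4\right)\right) \left(-17\right) = \left(4 \cdot 4 + 2 \left(-2 + 4\right)\right) \left(-17\right) = \left(16 + 2 \cdot 2\right) \left(-17\right) = \left(16 + 4\right) \left(-17\right) = 20 \left(-17\right) = -340$)
$\frac{1}{d} = \frac{1}{-340} = - \frac{1}{340}$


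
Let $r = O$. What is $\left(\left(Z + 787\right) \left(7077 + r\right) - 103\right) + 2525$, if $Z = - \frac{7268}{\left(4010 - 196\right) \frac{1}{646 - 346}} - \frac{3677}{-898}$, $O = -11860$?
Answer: $- \frac{1793011618051}{1712486} \approx -1.047 \cdot 10^{6}$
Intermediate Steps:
$r = -11860$
$Z = - \frac{971987561}{1712486}$ ($Z = - \frac{7268}{3814 \cdot \frac{1}{300}} - - \frac{3677}{898} = - \frac{7268}{3814 \cdot \frac{1}{300}} + \frac{3677}{898} = - \frac{7268}{\frac{1907}{150}} + \frac{3677}{898} = \left(-7268\right) \frac{150}{1907} + \frac{3677}{898} = - \frac{1090200}{1907} + \frac{3677}{898} = - \frac{971987561}{1712486} \approx -567.59$)
$\left(\left(Z + 787\right) \left(7077 + r\right) - 103\right) + 2525 = \left(\left(- \frac{971987561}{1712486} + 787\right) \left(7077 - 11860\right) - 103\right) + 2525 = \left(\frac{375738921}{1712486} \left(-4783\right) - 103\right) + 2525 = \left(- \frac{1797159259143}{1712486} - 103\right) + 2525 = - \frac{1797335645201}{1712486} + 2525 = - \frac{1793011618051}{1712486}$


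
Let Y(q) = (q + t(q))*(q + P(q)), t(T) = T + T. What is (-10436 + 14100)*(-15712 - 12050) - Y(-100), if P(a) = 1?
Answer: -101749668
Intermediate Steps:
t(T) = 2*T
Y(q) = 3*q*(1 + q) (Y(q) = (q + 2*q)*(q + 1) = (3*q)*(1 + q) = 3*q*(1 + q))
(-10436 + 14100)*(-15712 - 12050) - Y(-100) = (-10436 + 14100)*(-15712 - 12050) - 3*(-100)*(1 - 100) = 3664*(-27762) - 3*(-100)*(-99) = -101719968 - 1*29700 = -101719968 - 29700 = -101749668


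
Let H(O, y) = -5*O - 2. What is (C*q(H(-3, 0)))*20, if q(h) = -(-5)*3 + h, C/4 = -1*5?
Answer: -11200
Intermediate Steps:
C = -20 (C = 4*(-1*5) = 4*(-5) = -20)
H(O, y) = -2 - 5*O
q(h) = 15 + h (q(h) = -5*(-3) + h = 15 + h)
(C*q(H(-3, 0)))*20 = -20*(15 + (-2 - 5*(-3)))*20 = -20*(15 + (-2 + 15))*20 = -20*(15 + 13)*20 = -20*28*20 = -560*20 = -11200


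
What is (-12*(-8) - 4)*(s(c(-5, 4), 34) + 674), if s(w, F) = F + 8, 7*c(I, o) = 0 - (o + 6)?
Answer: 65872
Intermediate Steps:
c(I, o) = -6/7 - o/7 (c(I, o) = (0 - (o + 6))/7 = (0 - (6 + o))/7 = (0 + (-6 - o))/7 = (-6 - o)/7 = -6/7 - o/7)
s(w, F) = 8 + F
(-12*(-8) - 4)*(s(c(-5, 4), 34) + 674) = (-12*(-8) - 4)*((8 + 34) + 674) = (96 - 4)*(42 + 674) = 92*716 = 65872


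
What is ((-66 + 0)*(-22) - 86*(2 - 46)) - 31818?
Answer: -26582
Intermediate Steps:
((-66 + 0)*(-22) - 86*(2 - 46)) - 31818 = (-66*(-22) - 86*(-44)) - 31818 = (1452 + 3784) - 31818 = 5236 - 31818 = -26582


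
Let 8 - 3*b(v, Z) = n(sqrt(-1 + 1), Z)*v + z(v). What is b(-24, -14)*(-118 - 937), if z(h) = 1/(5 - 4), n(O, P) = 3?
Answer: -83345/3 ≈ -27782.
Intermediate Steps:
z(h) = 1 (z(h) = 1/1 = 1)
b(v, Z) = 7/3 - v (b(v, Z) = 8/3 - (3*v + 1)/3 = 8/3 - (1 + 3*v)/3 = 8/3 + (-1/3 - v) = 7/3 - v)
b(-24, -14)*(-118 - 937) = (7/3 - 1*(-24))*(-118 - 937) = (7/3 + 24)*(-1055) = (79/3)*(-1055) = -83345/3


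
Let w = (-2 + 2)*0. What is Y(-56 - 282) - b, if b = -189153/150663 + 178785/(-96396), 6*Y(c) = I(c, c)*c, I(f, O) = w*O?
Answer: 173064663/55644868 ≈ 3.1102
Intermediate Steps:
w = 0 (w = 0*0 = 0)
I(f, O) = 0 (I(f, O) = 0*O = 0)
Y(c) = 0 (Y(c) = (0*c)/6 = (1/6)*0 = 0)
b = -173064663/55644868 (b = -189153*1/150663 + 178785*(-1/96396) = -63051/50221 - 2055/1108 = -173064663/55644868 ≈ -3.1102)
Y(-56 - 282) - b = 0 - 1*(-173064663/55644868) = 0 + 173064663/55644868 = 173064663/55644868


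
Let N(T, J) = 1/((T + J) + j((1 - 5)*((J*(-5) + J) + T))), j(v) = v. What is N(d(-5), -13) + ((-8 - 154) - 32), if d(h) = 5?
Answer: -45785/236 ≈ -194.00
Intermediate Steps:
N(T, J) = 1/(-3*T + 17*J) (N(T, J) = 1/((T + J) + (1 - 5)*((J*(-5) + J) + T)) = 1/((J + T) - 4*((-5*J + J) + T)) = 1/((J + T) - 4*(-4*J + T)) = 1/((J + T) - 4*(T - 4*J)) = 1/((J + T) + (-4*T + 16*J)) = 1/(-3*T + 17*J))
N(d(-5), -13) + ((-8 - 154) - 32) = 1/(-3*5 + 17*(-13)) + ((-8 - 154) - 32) = 1/(-15 - 221) + (-162 - 32) = 1/(-236) - 194 = -1/236 - 194 = -45785/236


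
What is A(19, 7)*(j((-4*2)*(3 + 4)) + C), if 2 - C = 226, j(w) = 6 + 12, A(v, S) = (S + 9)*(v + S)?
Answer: -85696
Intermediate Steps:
A(v, S) = (9 + S)*(S + v)
j(w) = 18
C = -224 (C = 2 - 1*226 = 2 - 226 = -224)
A(19, 7)*(j((-4*2)*(3 + 4)) + C) = (7² + 9*7 + 9*19 + 7*19)*(18 - 224) = (49 + 63 + 171 + 133)*(-206) = 416*(-206) = -85696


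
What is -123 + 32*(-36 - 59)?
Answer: -3163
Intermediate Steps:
-123 + 32*(-36 - 59) = -123 + 32*(-95) = -123 - 3040 = -3163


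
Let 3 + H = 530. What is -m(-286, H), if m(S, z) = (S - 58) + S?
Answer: 630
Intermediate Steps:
H = 527 (H = -3 + 530 = 527)
m(S, z) = -58 + 2*S (m(S, z) = (-58 + S) + S = -58 + 2*S)
-m(-286, H) = -(-58 + 2*(-286)) = -(-58 - 572) = -1*(-630) = 630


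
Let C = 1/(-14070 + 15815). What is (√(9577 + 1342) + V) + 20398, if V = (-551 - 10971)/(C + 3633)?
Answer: 64647384669/3169793 + √10919 ≈ 20499.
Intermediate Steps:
C = 1/1745 ≈ 0.00057307
V = -10052945/3169793 (V = (-551 - 10971)/(1/1745 + 3633) = -11522/6339586/1745 = -11522*1745/6339586 = -10052945/3169793 ≈ -3.1715)
(√(9577 + 1342) + V) + 20398 = (√(9577 + 1342) - 10052945/3169793) + 20398 = (√10919 - 10052945/3169793) + 20398 = (-10052945/3169793 + √10919) + 20398 = 64647384669/3169793 + √10919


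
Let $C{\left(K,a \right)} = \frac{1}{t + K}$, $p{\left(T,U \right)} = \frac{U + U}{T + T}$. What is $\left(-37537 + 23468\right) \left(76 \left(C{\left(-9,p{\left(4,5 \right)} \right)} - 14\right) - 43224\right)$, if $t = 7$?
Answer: $623622494$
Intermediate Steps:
$p{\left(T,U \right)} = \frac{U}{T}$ ($p{\left(T,U \right)} = \frac{2 U}{2 T} = 2 U \frac{1}{2 T} = \frac{U}{T}$)
$C{\left(K,a \right)} = \frac{1}{7 + K}$
$\left(-37537 + 23468\right) \left(76 \left(C{\left(-9,p{\left(4,5 \right)} \right)} - 14\right) - 43224\right) = \left(-37537 + 23468\right) \left(76 \left(\frac{1}{7 - 9} - 14\right) - 43224\right) = - 14069 \left(76 \left(\frac{1}{-2} - 14\right) - 43224\right) = - 14069 \left(76 \left(- \frac{1}{2} - 14\right) - 43224\right) = - 14069 \left(76 \left(- \frac{29}{2}\right) - 43224\right) = - 14069 \left(-1102 - 43224\right) = \left(-14069\right) \left(-44326\right) = 623622494$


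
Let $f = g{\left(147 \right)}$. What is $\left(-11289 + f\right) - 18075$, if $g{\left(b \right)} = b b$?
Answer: $-7755$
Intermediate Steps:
$g{\left(b \right)} = b^{2}$
$f = 21609$ ($f = 147^{2} = 21609$)
$\left(-11289 + f\right) - 18075 = \left(-11289 + 21609\right) - 18075 = 10320 - 18075 = -7755$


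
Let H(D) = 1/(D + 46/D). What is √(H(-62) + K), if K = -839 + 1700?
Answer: √3257124230/1945 ≈ 29.343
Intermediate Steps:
K = 861
√(H(-62) + K) = √(-62/(46 + (-62)²) + 861) = √(-62/(46 + 3844) + 861) = √(-62/3890 + 861) = √(-62*1/3890 + 861) = √(-31/1945 + 861) = √(1674614/1945) = √3257124230/1945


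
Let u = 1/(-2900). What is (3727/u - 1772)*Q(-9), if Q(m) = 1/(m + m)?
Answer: 5405036/9 ≈ 6.0056e+5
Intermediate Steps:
u = -1/2900 ≈ -0.00034483
Q(m) = 1/(2*m)
(3727/u - 1772)*Q(-9) = (3727/(-1/2900) - 1772)*((½)/(-9)) = (3727*(-2900) - 1772)*((½)*(-⅑)) = (-10808300 - 1772)*(-1/18) = -10810072*(-1/18) = 5405036/9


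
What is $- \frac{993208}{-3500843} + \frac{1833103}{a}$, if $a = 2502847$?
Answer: $\frac{8903253469005}{8762074400021} \approx 1.0161$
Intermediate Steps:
$- \frac{993208}{-3500843} + \frac{1833103}{a} = - \frac{993208}{-3500843} + \frac{1833103}{2502847} = \left(-993208\right) \left(- \frac{1}{3500843}\right) + 1833103 \cdot \frac{1}{2502847} = \frac{993208}{3500843} + \frac{1833103}{2502847} = \frac{8903253469005}{8762074400021}$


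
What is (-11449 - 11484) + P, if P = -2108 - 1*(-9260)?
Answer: -15781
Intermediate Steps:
P = 7152 (P = -2108 + 9260 = 7152)
(-11449 - 11484) + P = (-11449 - 11484) + 7152 = -22933 + 7152 = -15781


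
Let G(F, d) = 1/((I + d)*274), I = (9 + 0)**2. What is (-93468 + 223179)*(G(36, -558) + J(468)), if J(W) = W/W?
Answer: 5650946189/43566 ≈ 1.2971e+5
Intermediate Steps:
I = 81 (I = 9**2 = 81)
G(F, d) = 1/(274*(81 + d)) (G(F, d) = 1/((81 + d)*274) = (1/274)/(81 + d) = 1/(274*(81 + d)))
J(W) = 1
(-93468 + 223179)*(G(36, -558) + J(468)) = (-93468 + 223179)*(1/(274*(81 - 558)) + 1) = 129711*((1/274)/(-477) + 1) = 129711*((1/274)*(-1/477) + 1) = 129711*(-1/130698 + 1) = 129711*(130697/130698) = 5650946189/43566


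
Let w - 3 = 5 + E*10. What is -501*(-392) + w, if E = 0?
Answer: 196400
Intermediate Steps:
w = 8 (w = 3 + (5 + 0*10) = 3 + (5 + 0) = 3 + 5 = 8)
-501*(-392) + w = -501*(-392) + 8 = 196392 + 8 = 196400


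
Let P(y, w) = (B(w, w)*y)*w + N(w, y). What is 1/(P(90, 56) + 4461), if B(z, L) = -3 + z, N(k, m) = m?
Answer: 1/271671 ≈ 3.6809e-6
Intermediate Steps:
P(y, w) = y + w*y*(-3 + w) (P(y, w) = ((-3 + w)*y)*w + y = (y*(-3 + w))*w + y = w*y*(-3 + w) + y = y + w*y*(-3 + w))
1/(P(90, 56) + 4461) = 1/(90*(1 + 56*(-3 + 56)) + 4461) = 1/(90*(1 + 56*53) + 4461) = 1/(90*(1 + 2968) + 4461) = 1/(90*2969 + 4461) = 1/(267210 + 4461) = 1/271671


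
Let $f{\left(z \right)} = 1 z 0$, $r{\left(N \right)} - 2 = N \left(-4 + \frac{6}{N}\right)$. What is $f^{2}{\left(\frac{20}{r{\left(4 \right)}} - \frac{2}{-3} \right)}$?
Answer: $0$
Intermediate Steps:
$r{\left(N \right)} = 2 + N \left(-4 + \frac{6}{N}\right)$
$f{\left(z \right)} = 0$ ($f{\left(z \right)} = z 0 = 0$)
$f^{2}{\left(\frac{20}{r{\left(4 \right)}} - \frac{2}{-3} \right)} = 0^{2} = 0$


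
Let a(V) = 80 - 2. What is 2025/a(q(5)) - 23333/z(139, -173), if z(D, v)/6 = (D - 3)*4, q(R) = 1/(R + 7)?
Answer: 798271/42432 ≈ 18.813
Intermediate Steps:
q(R) = 1/(7 + R)
a(V) = 78
z(D, v) = -72 + 24*D (z(D, v) = 6*((D - 3)*4) = 6*((-3 + D)*4) = 6*(-12 + 4*D) = -72 + 24*D)
2025/a(q(5)) - 23333/z(139, -173) = 2025/78 - 23333/(-72 + 24*139) = 2025*(1/78) - 23333/(-72 + 3336) = 675/26 - 23333/3264 = 798271/42432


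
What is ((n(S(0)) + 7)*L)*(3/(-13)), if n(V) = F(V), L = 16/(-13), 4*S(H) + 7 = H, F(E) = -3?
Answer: 192/169 ≈ 1.1361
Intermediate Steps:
S(H) = -7/4 + H/4
L = -16/13 (L = 16*(-1/13) = -16/13 ≈ -1.2308)
n(V) = -3
((n(S(0)) + 7)*L)*(3/(-13)) = ((-3 + 7)*(-16/13))*(3/(-13)) = (4*(-16/13))*(3*(-1/13)) = -64/13*(-3/13) = 192/169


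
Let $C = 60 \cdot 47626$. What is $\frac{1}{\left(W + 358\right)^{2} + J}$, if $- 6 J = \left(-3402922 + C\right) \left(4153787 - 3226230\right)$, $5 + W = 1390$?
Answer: $\frac{3}{252936284464} \approx 1.1861 \cdot 10^{-11}$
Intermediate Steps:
$W = 1385$ ($W = -5 + 1390 = 1385$)
$C = 2857560$
$J = \frac{252927170317}{3}$ ($J = - \frac{\left(-3402922 + 2857560\right) \left(4153787 - 3226230\right)}{6} = - \frac{\left(-545362\right) 927557}{6} = \left(- \frac{1}{6}\right) \left(-505854340634\right) = \frac{252927170317}{3} \approx 8.4309 \cdot 10^{10}$)
$\frac{1}{\left(W + 358\right)^{2} + J} = \frac{1}{\left(1385 + 358\right)^{2} + \frac{252927170317}{3}} = \frac{1}{1743^{2} + \frac{252927170317}{3}} = \frac{1}{3038049 + \frac{252927170317}{3}} = \frac{1}{\frac{252936284464}{3}} = \frac{3}{252936284464}$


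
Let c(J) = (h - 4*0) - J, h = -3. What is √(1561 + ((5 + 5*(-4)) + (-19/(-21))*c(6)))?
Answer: √75355/7 ≈ 39.216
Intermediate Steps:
c(J) = -3 - J (c(J) = (-3 - 4*0) - J = (-3 + 0) - J = -3 - J)
√(1561 + ((5 + 5*(-4)) + (-19/(-21))*c(6))) = √(1561 + ((5 + 5*(-4)) + (-19/(-21))*(-3 - 1*6))) = √(1561 + ((5 - 20) + (-19*(-1/21))*(-3 - 6))) = √(1561 + (-15 + (19/21)*(-9))) = √(1561 + (-15 - 57/7)) = √(1561 - 162/7) = √(10765/7) = √75355/7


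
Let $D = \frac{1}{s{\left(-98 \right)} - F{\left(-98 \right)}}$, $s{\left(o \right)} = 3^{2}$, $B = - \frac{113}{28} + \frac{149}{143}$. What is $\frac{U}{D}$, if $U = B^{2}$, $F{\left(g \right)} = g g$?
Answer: $- \frac{1378687981555}{16032016} \approx -85996.0$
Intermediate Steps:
$F{\left(g \right)} = g^{2}$
$B = - \frac{11987}{4004}$ ($B = \left(-113\right) \frac{1}{28} + 149 \cdot \frac{1}{143} = - \frac{113}{28} + \frac{149}{143} = - \frac{11987}{4004} \approx -2.9938$)
$s{\left(o \right)} = 9$
$U = \frac{143688169}{16032016}$ ($U = \left(- \frac{11987}{4004}\right)^{2} = \frac{143688169}{16032016} \approx 8.9626$)
$D = - \frac{1}{9595}$ ($D = \frac{1}{9 - \left(-98\right)^{2}} = \frac{1}{9 - 9604} = \frac{1}{-9595} = - \frac{1}{9595} \approx -0.00010422$)
$\frac{U}{D} = \frac{143688169}{16032016 \left(- \frac{1}{9595}\right)} = \frac{143688169}{16032016} \left(-9595\right) = - \frac{1378687981555}{16032016}$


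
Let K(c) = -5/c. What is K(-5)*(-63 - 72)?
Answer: -135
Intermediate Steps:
K(-5)*(-63 - 72) = (-5/(-5))*(-63 - 72) = -5*(-1/5)*(-135) = 1*(-135) = -135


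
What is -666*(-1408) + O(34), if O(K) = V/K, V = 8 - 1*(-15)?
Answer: 31882775/34 ≈ 9.3773e+5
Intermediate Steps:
V = 23 (V = 8 + 15 = 23)
O(K) = 23/K
-666*(-1408) + O(34) = -666*(-1408) + 23/34 = 937728 + 23*(1/34) = 937728 + 23/34 = 31882775/34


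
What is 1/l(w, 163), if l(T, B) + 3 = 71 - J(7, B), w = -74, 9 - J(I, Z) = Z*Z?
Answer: 1/26628 ≈ 3.7554e-5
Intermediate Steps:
J(I, Z) = 9 - Z² (J(I, Z) = 9 - Z*Z = 9 - Z²)
l(T, B) = 59 + B² (l(T, B) = -3 + (71 - (9 - B²)) = -3 + (71 + (-9 + B²)) = -3 + (62 + B²) = 59 + B²)
1/l(w, 163) = 1/(59 + 163²) = 1/(59 + 26569) = 1/26628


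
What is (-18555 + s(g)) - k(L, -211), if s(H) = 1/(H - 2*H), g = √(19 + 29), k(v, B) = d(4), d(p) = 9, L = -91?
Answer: -18564 - √3/12 ≈ -18564.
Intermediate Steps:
k(v, B) = 9
g = 4*√3 (g = √48 = 4*√3 ≈ 6.9282)
s(H) = -1/H (s(H) = 1/(-H) = -1/H)
(-18555 + s(g)) - k(L, -211) = (-18555 - 1/(4*√3)) - 1*9 = (-18555 - √3/12) - 9 = -18564 - √3/12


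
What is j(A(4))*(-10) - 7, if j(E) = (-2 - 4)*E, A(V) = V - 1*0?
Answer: 233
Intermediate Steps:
A(V) = V (A(V) = V + 0 = V)
j(E) = -6*E
j(A(4))*(-10) - 7 = -6*4*(-10) - 7 = -24*(-10) - 7 = 240 - 7 = 233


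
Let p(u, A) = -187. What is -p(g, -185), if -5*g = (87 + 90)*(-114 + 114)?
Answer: 187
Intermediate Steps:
g = 0 (g = -(87 + 90)*(-114 + 114)/5 = -177*0/5 = -⅕*0 = 0)
-p(g, -185) = -1*(-187) = 187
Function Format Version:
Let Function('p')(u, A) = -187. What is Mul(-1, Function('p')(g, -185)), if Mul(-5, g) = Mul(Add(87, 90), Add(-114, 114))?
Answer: 187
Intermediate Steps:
g = 0 (g = Mul(Rational(-1, 5), Mul(Add(87, 90), Add(-114, 114))) = Mul(Rational(-1, 5), Mul(177, 0)) = Mul(Rational(-1, 5), 0) = 0)
Mul(-1, Function('p')(g, -185)) = Mul(-1, -187) = 187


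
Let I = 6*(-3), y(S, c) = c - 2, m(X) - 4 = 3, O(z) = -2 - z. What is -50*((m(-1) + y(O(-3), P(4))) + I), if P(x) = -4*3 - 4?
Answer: 1450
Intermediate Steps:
P(x) = -16 (P(x) = -12 - 4 = -16)
m(X) = 7 (m(X) = 4 + 3 = 7)
y(S, c) = -2 + c
I = -18
-50*((m(-1) + y(O(-3), P(4))) + I) = -50*((7 + (-2 - 16)) - 18) = -50*((7 - 18) - 18) = -50*(-11 - 18) = -50*(-29) = 1450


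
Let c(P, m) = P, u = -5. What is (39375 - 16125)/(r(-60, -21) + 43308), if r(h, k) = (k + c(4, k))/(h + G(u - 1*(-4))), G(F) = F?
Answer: 283650/528361 ≈ 0.53685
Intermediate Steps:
r(h, k) = (4 + k)/(-1 + h) (r(h, k) = (k + 4)/(h + (-5 - 1*(-4))) = (4 + k)/(h + (-5 + 4)) = (4 + k)/(h - 1) = (4 + k)/(-1 + h))
(39375 - 16125)/(r(-60, -21) + 43308) = (39375 - 16125)/((4 - 21)/(-1 - 60) + 43308) = 23250/(-17/(-61) + 43308) = 23250/(-1/61*(-17) + 43308) = 23250/(17/61 + 43308) = 23250/(2641805/61) = 23250*(61/2641805) = 283650/528361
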